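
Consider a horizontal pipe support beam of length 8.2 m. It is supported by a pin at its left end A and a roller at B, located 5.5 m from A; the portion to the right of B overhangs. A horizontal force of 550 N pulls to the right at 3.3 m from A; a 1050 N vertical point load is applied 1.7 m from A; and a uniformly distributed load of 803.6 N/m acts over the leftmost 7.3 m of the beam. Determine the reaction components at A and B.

Resultant of the distributed load: 803.6 × 7.3 = 5866.28 N at 3.65 m from A.
Taking moments about A: B_y·5.5 − 1050·1.7 − (803.6·7.3)·3.65 = 0 → B_y = 23196.922/5.5 = 4217.62 ≈ 4218 N.
ΣF_y = 0: A_y + 4217.62 − 1050 − 803.6·7.3 = 0 → A_y = 2699 N.
ΣF_x = 0: A_x + 550 = 0 → A_x = -550.0 N.

A_x = -550.0 N, A_y = 2699 N, B_y = 4218 N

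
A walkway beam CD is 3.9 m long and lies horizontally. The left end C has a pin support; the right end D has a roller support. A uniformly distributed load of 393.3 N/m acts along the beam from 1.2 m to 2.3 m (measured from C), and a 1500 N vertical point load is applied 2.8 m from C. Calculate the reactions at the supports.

C_x = 0, C_y = 661.6 N, D_y = 1271 N

Resultant of the distributed load: 393.3 × 1.1 = 432.63 N at 1.75 m from C.
Taking moments about C: D_y·3.9 − (393.3·1.1)·1.75 − 1500·2.8 = 0 → D_y = 4957.1025/3.9 = 1271.05 ≈ 1271 N.
ΣF_y = 0: C_y + 1271.05 − 393.3·1.1 − 1500 = 0 → C_y = 661.6 N.
ΣF_x = 0: no horizontal applied forces, so C_x = 0.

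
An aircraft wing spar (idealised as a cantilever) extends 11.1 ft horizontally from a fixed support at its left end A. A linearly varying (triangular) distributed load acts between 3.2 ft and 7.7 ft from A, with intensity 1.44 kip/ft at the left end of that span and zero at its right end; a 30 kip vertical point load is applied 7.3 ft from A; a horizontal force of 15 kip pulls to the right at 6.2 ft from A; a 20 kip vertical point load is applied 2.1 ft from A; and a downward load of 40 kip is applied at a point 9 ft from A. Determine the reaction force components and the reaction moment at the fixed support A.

Resultant of the triangular load: ½ × 1.44 × 4.5 = 3.24 kip, acting at 4.7 ft from A (one-third of the span from the peak).
ΣF_x = 0: A_x + 15 = 0 → A_x = -15.00 kip.
ΣF_y = 0: A_y − ½·1.44·4.5 − 30 − 20 − 40 = 0 → A_y = 93.24 kip.
ΣM about A: M_A − (½·1.44·4.5)·4.7 − 30·7.3 − 20·2.1 − 40·9 = 0 → M_A = 636.2 kip·ft.

A_x = -15.00 kip, A_y = 93.24 kip, M_A = 636.2 kip·ft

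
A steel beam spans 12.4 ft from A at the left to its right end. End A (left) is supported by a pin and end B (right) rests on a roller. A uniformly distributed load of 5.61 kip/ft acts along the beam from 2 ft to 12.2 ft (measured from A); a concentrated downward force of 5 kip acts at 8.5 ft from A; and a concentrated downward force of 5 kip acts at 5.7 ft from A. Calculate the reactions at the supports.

Resultant of the distributed load: 5.61 × 10.2 = 57.222 kip at 7.1 ft from A.
Taking moments about A: B_y·12.4 − (5.61·10.2)·7.1 − 5·8.5 − 5·5.7 = 0 → B_y = 477.2762/12.4 = 38.49 kip.
ΣF_y = 0: A_y + 38.49 − 5.61·10.2 − 5 − 5 = 0 → A_y = 28.73 kip.
ΣF_x = 0: no horizontal applied forces, so A_x = 0.

A_x = 0, A_y = 28.73 kip, B_y = 38.49 kip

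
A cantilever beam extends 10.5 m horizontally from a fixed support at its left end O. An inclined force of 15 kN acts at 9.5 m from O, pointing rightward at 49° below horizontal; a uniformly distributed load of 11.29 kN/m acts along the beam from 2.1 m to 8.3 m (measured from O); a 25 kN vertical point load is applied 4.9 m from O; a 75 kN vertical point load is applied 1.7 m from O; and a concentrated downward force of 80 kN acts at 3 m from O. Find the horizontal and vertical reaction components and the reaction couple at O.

Resultant of the distributed load: 11.29 × 6.2 = 69.998 kN at 5.2 m from O.
ΣF_x = 0: O_x + 15·cos49° = 0 → O_x = -9.841 kN.
ΣF_y = 0: O_y − 15·sin49° − 11.29·6.2 − 25 − 75 − 80 = 0 → O_y = 261.3 kN.
ΣM about O: M_O − 15·sin49°·9.5 − (11.29·6.2)·5.2 − 25·4.9 − 75·1.7 − 80·3 = 0 → M_O = 961.5 kN·m.

O_x = -9.841 kN, O_y = 261.3 kN, M_O = 961.5 kN·m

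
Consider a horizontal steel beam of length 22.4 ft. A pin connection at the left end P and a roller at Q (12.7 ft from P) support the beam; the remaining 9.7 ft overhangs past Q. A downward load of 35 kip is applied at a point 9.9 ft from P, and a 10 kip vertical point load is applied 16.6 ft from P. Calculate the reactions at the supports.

P_x = 0, P_y = 4.646 kip, Q_y = 40.35 kip

ΣM about P: Q_y·12.7 − 35·9.9 − 10·16.6 = 0 → Q_y = 512.5/12.7 = 40.3543 ≈ 40.35 kip.
ΣF_y = 0: P_y + 40.3543 − 35 − 10 = 0 → P_y = 4.646 kip.
ΣF_x = 0: no horizontal applied forces, so P_x = 0.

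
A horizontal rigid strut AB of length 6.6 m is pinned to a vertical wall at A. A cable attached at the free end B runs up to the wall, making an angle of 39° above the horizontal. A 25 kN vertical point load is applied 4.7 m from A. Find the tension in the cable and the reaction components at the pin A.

T = 28.29 kN, A_x = 21.98 kN, A_y = 7.197 kN

ΣM about A: T·sin39°·6.6 − 25·4.7 = 0 → T = 117.5/(6.6·0.62932) = 28.2893 ≈ 28.29 kN.
ΣF_x = 0: A_x − T·cos39° = 0 → A_x = 28.2893 × 0.777146 = 21.98 kN.
ΣF_y = 0: A_y + T·sin39° − 25 = 0 → A_y = 25 − 28.2893 × 0.62932 = 7.197 kN.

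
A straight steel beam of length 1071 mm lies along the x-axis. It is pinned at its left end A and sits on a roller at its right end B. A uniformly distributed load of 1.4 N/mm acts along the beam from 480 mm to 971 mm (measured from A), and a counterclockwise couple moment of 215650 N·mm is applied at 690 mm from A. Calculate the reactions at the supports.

A_x = 0, A_y = 423.1 N, B_y = 264.3 N

Resultant of the distributed load: 1.4 × 491 = 687.4 N at 725.5 mm from A.
Moments about A: B_y·1071 − (1.4·491)·725.5 + 215650 = 0 → B_y = 283058.7/1071 = 264.294 ≈ 264.3 N.
ΣF_y = 0: A_y + 264.294 − 1.4·491 = 0 → A_y = 423.1 N.
ΣF_x = 0: no horizontal applied forces, so A_x = 0.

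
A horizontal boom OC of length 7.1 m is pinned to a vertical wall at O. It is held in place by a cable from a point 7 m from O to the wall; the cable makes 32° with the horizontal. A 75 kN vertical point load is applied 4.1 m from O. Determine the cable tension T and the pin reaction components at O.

ΣM about O: T·sin32°·7 − 75·4.1 = 0 → T = 307.5/(7·0.529919) = 82.8968 ≈ 82.90 kN.
ΣF_x = 0: O_x − T·cos32° = 0 → O_x = 82.8968 × 0.848048 = 70.30 kN.
ΣF_y = 0: O_y + T·sin32° − 75 = 0 → O_y = 75 − 82.8968 × 0.529919 = 31.07 kN.

T = 82.90 kN, O_x = 70.30 kN, O_y = 31.07 kN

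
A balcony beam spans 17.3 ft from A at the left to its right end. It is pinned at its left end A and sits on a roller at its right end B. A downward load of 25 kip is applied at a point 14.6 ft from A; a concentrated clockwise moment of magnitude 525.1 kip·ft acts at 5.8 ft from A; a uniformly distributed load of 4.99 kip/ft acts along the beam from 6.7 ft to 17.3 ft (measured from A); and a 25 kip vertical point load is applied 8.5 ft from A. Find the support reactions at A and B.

Resultant of the distributed load: 4.99 × 10.6 = 52.894 kip at 12 ft from A.
Moments about A: B_y·17.3 − 25·14.6 − 525.1 − (4.99·10.6)·12 − 25·8.5 = 0 → B_y = 1737.328/17.3 = 100.424 ≈ 100.4 kip.
ΣF_y = 0: A_y + 100.424 − 25 − 4.99·10.6 − 25 = 0 → A_y = 2.470 kip.
ΣF_x = 0: no horizontal applied forces, so A_x = 0.

A_x = 0, A_y = 2.470 kip, B_y = 100.4 kip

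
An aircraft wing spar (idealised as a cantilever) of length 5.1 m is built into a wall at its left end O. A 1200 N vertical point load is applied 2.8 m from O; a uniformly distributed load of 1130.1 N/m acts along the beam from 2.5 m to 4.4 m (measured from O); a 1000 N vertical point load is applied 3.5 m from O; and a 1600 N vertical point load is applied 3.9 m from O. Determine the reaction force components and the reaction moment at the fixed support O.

Resultant of the distributed load: 1130.1 × 1.9 = 2147.19 N at 3.45 m from O.
ΣF_x = 0: O_x = 0.
ΣF_y = 0: O_y − 1200 − 1130.1·1.9 − 1000 − 1600 = 0 → O_y = 5947 N.
ΣM about O: M_O − 1200·2.8 − (1130.1·1.9)·3.45 − 1000·3.5 − 1600·3.9 = 0 → M_O = 20510 N·m.

O_x = 0, O_y = 5947 N, M_O = 20510 N·m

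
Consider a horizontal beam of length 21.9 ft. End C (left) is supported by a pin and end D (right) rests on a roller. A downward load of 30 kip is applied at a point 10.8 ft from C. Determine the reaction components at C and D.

C_x = 0, C_y = 15.21 kip, D_y = 14.79 kip

Taking moments about C: D_y·21.9 − 30·10.8 = 0 → D_y = 324/21.9 = 14.7945 ≈ 14.79 kip.
ΣF_y = 0: C_y + 14.7945 − 30 = 0 → C_y = 15.21 kip.
ΣF_x = 0: no horizontal applied forces, so C_x = 0.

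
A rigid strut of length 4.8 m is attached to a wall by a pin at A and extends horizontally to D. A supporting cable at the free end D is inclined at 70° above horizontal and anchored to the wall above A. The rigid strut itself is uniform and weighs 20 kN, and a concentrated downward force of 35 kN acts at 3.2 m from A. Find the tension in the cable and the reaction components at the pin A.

ΣM about A: T·sin70°·4.8 − 20·2.4 − 35·3.2 = 0 → T = 160/(4.8·0.939693) = 35.4726 ≈ 35.47 kN.
ΣF_x = 0: A_x − T·cos70° = 0 → A_x = 35.4726 × 0.34202 = 12.13 kN.
ΣF_y = 0: A_y + T·sin70° − 20 − 35 = 0 → A_y = 55 − 35.4726 × 0.939693 = 21.67 kN.

T = 35.47 kN, A_x = 12.13 kN, A_y = 21.67 kN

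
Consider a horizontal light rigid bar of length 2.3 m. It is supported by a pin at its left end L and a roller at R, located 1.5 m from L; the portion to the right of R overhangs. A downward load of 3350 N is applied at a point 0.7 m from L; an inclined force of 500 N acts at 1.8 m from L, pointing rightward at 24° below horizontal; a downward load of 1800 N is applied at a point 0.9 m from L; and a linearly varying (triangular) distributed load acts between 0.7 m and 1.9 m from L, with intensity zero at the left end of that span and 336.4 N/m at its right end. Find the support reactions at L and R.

Resultant of the triangular load: ½ × 336.4 × 1.2 = 201.84 N, acting at 1.5 m from L (one-third of the span from the peak).
ΣM about L: R_y·1.5 − 3350·0.7 − 500·sin24°·1.8 − 1800·0.9 − (½·336.4·1.2)·1.5 = 0 → R_y = 4633.82/1.5 = 3089.21 ≈ 3089 N.
ΣF_y = 0: L_y + 3089.21 − 3350 − 500·sin24° − 1800 − ½·336.4·1.2 = 0 → L_y = 2466 N.
ΣF_x = 0: L_x + 500·cos24° = 0 → L_x = -456.8 N.

L_x = -456.8 N, L_y = 2466 N, R_y = 3089 N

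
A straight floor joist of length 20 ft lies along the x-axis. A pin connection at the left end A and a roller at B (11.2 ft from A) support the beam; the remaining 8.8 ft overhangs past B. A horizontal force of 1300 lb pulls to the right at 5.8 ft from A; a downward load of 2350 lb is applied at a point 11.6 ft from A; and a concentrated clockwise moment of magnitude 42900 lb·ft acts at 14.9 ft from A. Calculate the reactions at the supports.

A_x = -1300 lb, A_y = -3914 lb, B_y = 6264 lb

Moments about A: B_y·11.2 − 2350·11.6 − 42900 = 0 → B_y = 70160/11.2 = 6264.29 ≈ 6264 lb.
ΣF_y = 0: A_y + 6264.29 − 2350 = 0 → A_y = -3914 lb.
ΣF_x = 0: A_x + 1300 = 0 → A_x = -1300 lb.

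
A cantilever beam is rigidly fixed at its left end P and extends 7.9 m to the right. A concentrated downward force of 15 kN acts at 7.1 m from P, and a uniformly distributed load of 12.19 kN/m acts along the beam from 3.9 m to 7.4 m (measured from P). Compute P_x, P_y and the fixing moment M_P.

Resultant of the distributed load: 12.19 × 3.5 = 42.665 kN at 5.65 m from P.
ΣF_x = 0: P_x = 0.
ΣF_y = 0: P_y − 15 − 12.19·3.5 = 0 → P_y = 57.67 kN.
ΣM about P: M_P − 15·7.1 − (12.19·3.5)·5.65 = 0 → M_P = 347.6 kN·m.

P_x = 0, P_y = 57.67 kN, M_P = 347.6 kN·m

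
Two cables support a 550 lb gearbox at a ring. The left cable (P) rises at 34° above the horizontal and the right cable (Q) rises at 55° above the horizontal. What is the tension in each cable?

ΣF_x = 0: −T_P·cos34° + T_Q·cos55° = 0 → T_Q = 1.44538·T_P.
ΣF_y = 0: T_P·sin34° + T_Q·sin55° = 550.
Substitute: T_P·(0.559193 + 1.44538·0.819152) = 550 → T_P = 315.516 ≈ 315.5 lb.
Then T_Q = 1.44538 × 315.516 = 456.0 lb.

T_P = 315.5 lb, T_Q = 456.0 lb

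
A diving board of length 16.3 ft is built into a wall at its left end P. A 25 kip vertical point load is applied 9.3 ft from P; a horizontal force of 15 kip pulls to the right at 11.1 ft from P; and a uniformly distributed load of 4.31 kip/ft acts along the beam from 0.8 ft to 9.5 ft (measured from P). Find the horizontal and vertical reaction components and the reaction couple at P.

P_x = -15.00 kip, P_y = 62.50 kip, M_P = 425.6 kip·ft

Resultant of the distributed load: 4.31 × 8.7 = 37.497 kip at 5.15 ft from P.
ΣF_x = 0: P_x + 15 = 0 → P_x = -15.00 kip.
ΣF_y = 0: P_y − 25 − 4.31·8.7 = 0 → P_y = 62.50 kip.
ΣM about P: M_P − 25·9.3 − (4.31·8.7)·5.15 = 0 → M_P = 425.6 kip·ft.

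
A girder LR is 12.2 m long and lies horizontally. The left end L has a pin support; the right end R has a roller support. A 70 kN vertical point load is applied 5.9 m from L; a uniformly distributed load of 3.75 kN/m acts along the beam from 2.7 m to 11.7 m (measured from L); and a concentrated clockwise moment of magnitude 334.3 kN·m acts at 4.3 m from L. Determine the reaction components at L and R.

Resultant of the distributed load: 3.75 × 9 = 33.75 kN at 7.2 m from L.
Moments about L: R_y·12.2 − 70·5.9 − (3.75·9)·7.2 − 334.3 = 0 → R_y = 990.3/12.2 = 81.1721 ≈ 81.17 kN.
ΣF_y = 0: L_y + 81.1721 − 70 − 3.75·9 = 0 → L_y = 22.58 kN.
ΣF_x = 0: no horizontal applied forces, so L_x = 0.

L_x = 0, L_y = 22.58 kN, R_y = 81.17 kN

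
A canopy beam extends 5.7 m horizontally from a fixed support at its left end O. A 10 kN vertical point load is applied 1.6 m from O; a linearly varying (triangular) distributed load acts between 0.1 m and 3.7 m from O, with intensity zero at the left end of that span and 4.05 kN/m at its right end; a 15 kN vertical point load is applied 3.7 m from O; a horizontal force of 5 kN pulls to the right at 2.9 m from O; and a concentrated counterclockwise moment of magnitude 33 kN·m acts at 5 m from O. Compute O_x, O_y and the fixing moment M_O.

O_x = -5.000 kN, O_y = 32.29 kN, M_O = 56.73 kN·m

Resultant of the triangular load: ½ × 4.05 × 3.6 = 7.29 kN, acting at 2.5 m from O (one-third of the span from the peak).
ΣF_x = 0: O_x + 5 = 0 → O_x = -5.000 kN.
ΣF_y = 0: O_y − 10 − ½·4.05·3.6 − 15 = 0 → O_y = 32.29 kN.
ΣM about O: M_O − 10·1.6 − (½·4.05·3.6)·2.5 − 15·3.7 + 33 = 0 → M_O = 56.73 kN·m.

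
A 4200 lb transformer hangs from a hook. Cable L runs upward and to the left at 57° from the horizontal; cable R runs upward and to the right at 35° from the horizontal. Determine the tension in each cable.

T_L = 3443 lb, T_R = 2289 lb

ΣF_x = 0: −T_L·cos57° + T_R·cos35° = 0 → T_R = 0.664881·T_L.
ΣF_y = 0: T_L·sin57° + T_R·sin35° = 4200.
Substitute: T_L·(0.838671 + 0.664881·0.573576) = 4200 → T_L = 3442.54 ≈ 3443 lb.
Then T_R = 0.664881 × 3442.54 = 2289 lb.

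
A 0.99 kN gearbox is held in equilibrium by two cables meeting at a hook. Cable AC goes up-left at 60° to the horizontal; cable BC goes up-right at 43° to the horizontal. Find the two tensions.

ΣF_x = 0: −T_AC·cos60° + T_BC·cos43° = 0 → T_BC = 0.683664·T_AC.
ΣF_y = 0: T_AC·sin60° + T_BC·sin43° = 0.99.
Substitute: T_AC·(0.866025 + 0.683664·0.681998) = 0.99 → T_AC = 0.743086 ≈ 0.7431 kN.
Then T_BC = 0.683664 × 0.743086 = 0.5080 kN.

T_AC = 0.7431 kN, T_BC = 0.5080 kN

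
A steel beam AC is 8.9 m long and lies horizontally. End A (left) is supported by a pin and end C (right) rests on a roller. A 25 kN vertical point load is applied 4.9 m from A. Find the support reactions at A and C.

A_x = 0, A_y = 11.24 kN, C_y = 13.76 kN

Moments about A: C_y·8.9 − 25·4.9 = 0 → C_y = 122.5/8.9 = 13.764 ≈ 13.76 kN.
ΣF_y = 0: A_y + 13.764 − 25 = 0 → A_y = 11.24 kN.
ΣF_x = 0: no horizontal applied forces, so A_x = 0.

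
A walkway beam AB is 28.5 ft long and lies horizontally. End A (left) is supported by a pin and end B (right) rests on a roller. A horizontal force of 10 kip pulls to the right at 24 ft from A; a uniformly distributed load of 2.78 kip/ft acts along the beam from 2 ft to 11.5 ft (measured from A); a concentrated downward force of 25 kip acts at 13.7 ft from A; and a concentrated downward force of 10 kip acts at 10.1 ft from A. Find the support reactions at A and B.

A_x = -10.00 kip, A_y = 39.59 kip, B_y = 21.82 kip

Resultant of the distributed load: 2.78 × 9.5 = 26.41 kip at 6.75 ft from A.
Taking moments about A: B_y·28.5 − (2.78·9.5)·6.75 − 25·13.7 − 10·10.1 = 0 → B_y = 621.7675/28.5 = 21.8164 ≈ 21.82 kip.
ΣF_y = 0: A_y + 21.8164 − 2.78·9.5 − 25 − 10 = 0 → A_y = 39.59 kip.
ΣF_x = 0: A_x + 10 = 0 → A_x = -10.00 kip.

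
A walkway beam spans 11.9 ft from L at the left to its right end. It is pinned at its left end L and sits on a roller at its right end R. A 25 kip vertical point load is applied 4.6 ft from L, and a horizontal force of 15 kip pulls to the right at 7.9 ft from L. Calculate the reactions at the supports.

Taking moments about L: R_y·11.9 − 25·4.6 = 0 → R_y = 115/11.9 = 9.66387 ≈ 9.664 kip.
ΣF_y = 0: L_y + 9.66387 − 25 = 0 → L_y = 15.34 kip.
ΣF_x = 0: L_x + 15 = 0 → L_x = -15.00 kip.

L_x = -15.00 kip, L_y = 15.34 kip, R_y = 9.664 kip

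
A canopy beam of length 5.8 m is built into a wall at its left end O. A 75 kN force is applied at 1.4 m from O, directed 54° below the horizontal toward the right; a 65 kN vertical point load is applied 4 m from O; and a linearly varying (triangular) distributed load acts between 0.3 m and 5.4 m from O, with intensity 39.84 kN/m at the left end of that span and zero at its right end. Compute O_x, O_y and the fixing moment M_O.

Resultant of the triangular load: ½ × 39.84 × 5.1 = 101.592 kN, acting at 2 m from O (one-third of the span from the peak).
ΣF_x = 0: O_x + 75·cos54° = 0 → O_x = -44.08 kN.
ΣF_y = 0: O_y − 75·sin54° − 65 − ½·39.84·5.1 = 0 → O_y = 227.3 kN.
ΣM about O: M_O − 75·sin54°·1.4 − 65·4 − (½·39.84·5.1)·2 = 0 → M_O = 548.1 kN·m.

O_x = -44.08 kN, O_y = 227.3 kN, M_O = 548.1 kN·m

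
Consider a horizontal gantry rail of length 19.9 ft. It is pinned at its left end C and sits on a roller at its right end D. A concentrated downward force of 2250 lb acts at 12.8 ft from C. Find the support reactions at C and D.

C_x = 0, C_y = 802.8 lb, D_y = 1447 lb

Moments about C: D_y·19.9 − 2250·12.8 = 0 → D_y = 28800/19.9 = 1447.24 ≈ 1447 lb.
ΣF_y = 0: C_y + 1447.24 − 2250 = 0 → C_y = 802.8 lb.
ΣF_x = 0: no horizontal applied forces, so C_x = 0.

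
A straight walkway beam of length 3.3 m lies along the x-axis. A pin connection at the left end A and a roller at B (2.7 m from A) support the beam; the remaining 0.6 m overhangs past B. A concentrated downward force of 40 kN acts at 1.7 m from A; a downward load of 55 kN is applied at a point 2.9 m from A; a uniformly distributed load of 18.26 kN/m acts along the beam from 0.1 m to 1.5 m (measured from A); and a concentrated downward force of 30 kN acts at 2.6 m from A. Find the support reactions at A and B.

A_x = 0, A_y = 29.84 kN, B_y = 120.7 kN

Resultant of the distributed load: 18.26 × 1.4 = 25.564 kN at 0.8 m from A.
Taking moments about A: B_y·2.7 − 40·1.7 − 55·2.9 − (18.26·1.4)·0.8 − 30·2.6 = 0 → B_y = 325.9512/2.7 = 120.723 ≈ 120.7 kN.
ΣF_y = 0: A_y + 120.723 − 40 − 55 − 18.26·1.4 − 30 = 0 → A_y = 29.84 kN.
ΣF_x = 0: no horizontal applied forces, so A_x = 0.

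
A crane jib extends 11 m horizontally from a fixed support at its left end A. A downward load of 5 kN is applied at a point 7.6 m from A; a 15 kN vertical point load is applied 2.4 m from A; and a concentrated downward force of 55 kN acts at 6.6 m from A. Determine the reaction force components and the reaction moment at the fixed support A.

A_x = 0, A_y = 75.00 kN, M_A = 437.0 kN·m

ΣF_x = 0: A_x = 0.
ΣF_y = 0: A_y − 5 − 15 − 55 = 0 → A_y = 75.00 kN.
ΣM about A: M_A − 5·7.6 − 15·2.4 − 55·6.6 = 0 → M_A = 437.0 kN·m.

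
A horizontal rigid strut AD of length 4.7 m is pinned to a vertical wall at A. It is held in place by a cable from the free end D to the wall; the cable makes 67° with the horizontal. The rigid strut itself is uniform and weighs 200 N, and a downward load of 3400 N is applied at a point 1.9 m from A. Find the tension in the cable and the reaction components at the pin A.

ΣM about A: T·sin67°·4.7 − 200·2.35 − 3400·1.9 = 0 → T = 6930/(4.7·0.920505) = 1601.8 ≈ 1602 N.
ΣF_x = 0: A_x − T·cos67° = 0 → A_x = 1601.8 × 0.390731 = 625.9 N.
ΣF_y = 0: A_y + T·sin67° − 200 − 3400 = 0 → A_y = 3600 − 1601.8 × 0.920505 = 2126 N.

T = 1602 N, A_x = 625.9 N, A_y = 2126 N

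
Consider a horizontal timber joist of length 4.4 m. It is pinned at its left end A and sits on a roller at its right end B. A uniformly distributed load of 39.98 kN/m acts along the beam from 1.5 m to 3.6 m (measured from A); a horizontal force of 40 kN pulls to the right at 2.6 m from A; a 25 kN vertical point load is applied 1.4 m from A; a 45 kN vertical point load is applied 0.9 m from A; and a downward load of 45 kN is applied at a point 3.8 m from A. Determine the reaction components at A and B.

A_x = -40.00 kN, A_y = 94.28 kN, B_y = 104.7 kN

Resultant of the distributed load: 39.98 × 2.1 = 83.958 kN at 2.55 m from A.
Moments about A: B_y·4.4 − (39.98·2.1)·2.55 − 25·1.4 − 45·0.9 − 45·3.8 = 0 → B_y = 460.5929/4.4 = 104.68 ≈ 104.7 kN.
ΣF_y = 0: A_y + 104.68 − 39.98·2.1 − 25 − 45 − 45 = 0 → A_y = 94.28 kN.
ΣF_x = 0: A_x + 40 = 0 → A_x = -40.00 kN.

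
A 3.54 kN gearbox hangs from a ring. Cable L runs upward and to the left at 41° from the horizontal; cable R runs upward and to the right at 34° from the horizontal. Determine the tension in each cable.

T_L = 3.038 kN, T_R = 2.766 kN

ΣF_x = 0: −T_L·cos41° + T_R·cos34° = 0 → T_R = 0.910344·T_L.
ΣF_y = 0: T_L·sin41° + T_R·sin34° = 3.54.
Substitute: T_L·(0.656059 + 0.910344·0.559193) = 3.54 → T_L = 3.03832 ≈ 3.038 kN.
Then T_R = 0.910344 × 3.03832 = 2.766 kN.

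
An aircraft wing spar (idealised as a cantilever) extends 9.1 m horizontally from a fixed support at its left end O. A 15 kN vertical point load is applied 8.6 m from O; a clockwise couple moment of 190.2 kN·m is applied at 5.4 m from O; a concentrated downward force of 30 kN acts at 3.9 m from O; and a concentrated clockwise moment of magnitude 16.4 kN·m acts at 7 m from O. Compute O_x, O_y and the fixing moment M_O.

O_x = 0, O_y = 45.00 kN, M_O = 452.6 kN·m

ΣF_x = 0: O_x = 0.
ΣF_y = 0: O_y − 15 − 30 = 0 → O_y = 45.00 kN.
ΣM about O: M_O − 15·8.6 − 190.2 − 30·3.9 − 16.4 = 0 → M_O = 452.6 kN·m.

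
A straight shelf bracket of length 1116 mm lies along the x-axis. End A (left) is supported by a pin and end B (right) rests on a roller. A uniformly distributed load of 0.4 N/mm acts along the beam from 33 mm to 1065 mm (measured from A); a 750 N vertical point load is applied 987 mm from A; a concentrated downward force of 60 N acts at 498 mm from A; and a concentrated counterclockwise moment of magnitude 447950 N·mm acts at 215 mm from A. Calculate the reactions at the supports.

Resultant of the distributed load: 0.4 × 1032 = 412.8 N at 549 mm from A.
ΣM about A: B_y·1116 − (0.4·1032)·549 − 750·987 − 60·498 + 447950 = 0 → B_y = 548807.2/1116 = 491.763 ≈ 491.8 N.
ΣF_y = 0: A_y + 491.763 − 0.4·1032 − 750 − 60 = 0 → A_y = 731.0 N.
ΣF_x = 0: no horizontal applied forces, so A_x = 0.

A_x = 0, A_y = 731.0 N, B_y = 491.8 N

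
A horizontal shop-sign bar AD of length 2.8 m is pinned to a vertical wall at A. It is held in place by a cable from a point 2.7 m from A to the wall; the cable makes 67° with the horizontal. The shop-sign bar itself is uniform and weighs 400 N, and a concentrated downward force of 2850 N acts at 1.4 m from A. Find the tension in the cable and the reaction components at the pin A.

ΣM about A: T·sin67°·2.7 − 400·1.4 − 2850·1.4 = 0 → T = 4550/(2.7·0.920505) = 1830.72 ≈ 1831 N.
ΣF_x = 0: A_x − T·cos67° = 0 → A_x = 1830.72 × 0.390731 = 715.3 N.
ΣF_y = 0: A_y + T·sin67° − 400 − 2850 = 0 → A_y = 3250 − 1830.72 × 0.920505 = 1565 N.

T = 1831 N, A_x = 715.3 N, A_y = 1565 N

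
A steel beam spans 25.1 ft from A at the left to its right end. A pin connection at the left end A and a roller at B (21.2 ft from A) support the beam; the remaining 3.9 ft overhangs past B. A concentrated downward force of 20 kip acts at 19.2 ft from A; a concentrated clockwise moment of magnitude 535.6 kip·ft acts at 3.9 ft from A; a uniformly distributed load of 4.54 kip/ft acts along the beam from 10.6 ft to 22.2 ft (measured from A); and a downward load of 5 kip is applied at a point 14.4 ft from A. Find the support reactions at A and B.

A_x = 0, A_y = -9.850 kip, B_y = 87.51 kip

Resultant of the distributed load: 4.54 × 11.6 = 52.664 kip at 16.4 ft from A.
Moments about A: B_y·21.2 − 20·19.2 − 535.6 − (4.54·11.6)·16.4 − 5·14.4 = 0 → B_y = 1855.2896/21.2 = 87.5137 ≈ 87.51 kip.
ΣF_y = 0: A_y + 87.5137 − 20 − 4.54·11.6 − 5 = 0 → A_y = -9.850 kip.
ΣF_x = 0: no horizontal applied forces, so A_x = 0.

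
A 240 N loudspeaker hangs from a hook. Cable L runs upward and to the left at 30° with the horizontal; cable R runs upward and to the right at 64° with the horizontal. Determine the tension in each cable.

T_L = 105.5 N, T_R = 208.4 N

ΣF_x = 0: −T_L·cos30° + T_R·cos64° = 0 → T_R = 1.97555·T_L.
ΣF_y = 0: T_L·sin30° + T_R·sin64° = 240.
Substitute: T_L·(0.5 + 1.97555·0.898794) = 240 → T_L = 105.466 ≈ 105.5 N.
Then T_R = 1.97555 × 105.466 = 208.4 N.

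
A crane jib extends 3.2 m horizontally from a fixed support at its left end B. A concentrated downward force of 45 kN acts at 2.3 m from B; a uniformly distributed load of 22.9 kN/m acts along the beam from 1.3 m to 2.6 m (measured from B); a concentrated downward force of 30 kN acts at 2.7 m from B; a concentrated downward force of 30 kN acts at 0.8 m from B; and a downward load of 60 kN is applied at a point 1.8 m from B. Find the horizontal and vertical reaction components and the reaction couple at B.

B_x = 0, B_y = 194.8 kN, M_B = 374.6 kN·m

Resultant of the distributed load: 22.9 × 1.3 = 29.77 kN at 1.95 m from B.
ΣF_x = 0: B_x = 0.
ΣF_y = 0: B_y − 45 − 22.9·1.3 − 30 − 30 − 60 = 0 → B_y = 194.8 kN.
ΣM about B: M_B − 45·2.3 − (22.9·1.3)·1.95 − 30·2.7 − 30·0.8 − 60·1.8 = 0 → M_B = 374.6 kN·m.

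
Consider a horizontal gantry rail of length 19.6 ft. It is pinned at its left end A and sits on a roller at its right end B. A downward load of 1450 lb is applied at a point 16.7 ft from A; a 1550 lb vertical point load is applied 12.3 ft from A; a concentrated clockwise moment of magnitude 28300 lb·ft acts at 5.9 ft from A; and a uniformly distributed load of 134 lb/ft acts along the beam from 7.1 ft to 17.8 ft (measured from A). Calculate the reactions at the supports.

A_x = 0, A_y = -129.0 lb, B_y = 4563 lb

Resultant of the distributed load: 134 × 10.7 = 1433.8 lb at 12.45 ft from A.
ΣM about A: B_y·19.6 − 1450·16.7 − 1550·12.3 − 28300 − (134·10.7)·12.45 = 0 → B_y = 89430.81/19.6 = 4562.8 ≈ 4563 lb.
ΣF_y = 0: A_y + 4562.8 − 1450 − 1550 − 134·10.7 = 0 → A_y = -129.0 lb.
ΣF_x = 0: no horizontal applied forces, so A_x = 0.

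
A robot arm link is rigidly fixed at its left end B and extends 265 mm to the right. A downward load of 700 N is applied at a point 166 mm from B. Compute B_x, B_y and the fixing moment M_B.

ΣF_x = 0: B_x = 0.
ΣF_y = 0: B_y − 700 = 0 → B_y = 700.0 N.
ΣM about B: M_B − 700·166 = 0 → M_B = 116200 N·mm.

B_x = 0, B_y = 700.0 N, M_B = 116200 N·mm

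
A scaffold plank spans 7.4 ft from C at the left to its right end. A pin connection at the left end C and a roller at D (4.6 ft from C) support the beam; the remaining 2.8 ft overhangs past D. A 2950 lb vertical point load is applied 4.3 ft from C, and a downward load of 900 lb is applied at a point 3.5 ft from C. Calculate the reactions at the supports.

C_x = 0, C_y = 407.6 lb, D_y = 3442 lb

ΣM about C: D_y·4.6 − 2950·4.3 − 900·3.5 = 0 → D_y = 15835/4.6 = 3442.39 ≈ 3442 lb.
ΣF_y = 0: C_y + 3442.39 − 2950 − 900 = 0 → C_y = 407.6 lb.
ΣF_x = 0: no horizontal applied forces, so C_x = 0.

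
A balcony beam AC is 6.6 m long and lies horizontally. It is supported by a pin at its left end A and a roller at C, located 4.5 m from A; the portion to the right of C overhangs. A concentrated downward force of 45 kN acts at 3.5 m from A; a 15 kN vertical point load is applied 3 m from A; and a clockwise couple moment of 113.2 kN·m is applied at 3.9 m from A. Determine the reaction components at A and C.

ΣM about A: C_y·4.5 − 45·3.5 − 15·3 − 113.2 = 0 → C_y = 315.7/4.5 = 70.1556 ≈ 70.16 kN.
ΣF_y = 0: A_y + 70.1556 − 45 − 15 = 0 → A_y = -10.16 kN.
ΣF_x = 0: no horizontal applied forces, so A_x = 0.

A_x = 0, A_y = -10.16 kN, C_y = 70.16 kN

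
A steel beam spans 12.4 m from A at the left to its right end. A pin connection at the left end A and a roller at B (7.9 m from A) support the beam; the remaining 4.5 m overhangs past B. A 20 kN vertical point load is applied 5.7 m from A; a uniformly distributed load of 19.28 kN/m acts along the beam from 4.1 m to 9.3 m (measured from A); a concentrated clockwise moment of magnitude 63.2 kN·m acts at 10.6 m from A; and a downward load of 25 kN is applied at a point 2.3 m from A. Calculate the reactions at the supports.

A_x = 0, A_y = 30.52 kN, B_y = 114.7 kN

Resultant of the distributed load: 19.28 × 5.2 = 100.256 kN at 6.7 m from A.
Moments about A: B_y·7.9 − 20·5.7 − (19.28·5.2)·6.7 − 63.2 − 25·2.3 = 0 → B_y = 906.4152/7.9 = 114.736 ≈ 114.7 kN.
ΣF_y = 0: A_y + 114.736 − 20 − 19.28·5.2 − 25 = 0 → A_y = 30.52 kN.
ΣF_x = 0: no horizontal applied forces, so A_x = 0.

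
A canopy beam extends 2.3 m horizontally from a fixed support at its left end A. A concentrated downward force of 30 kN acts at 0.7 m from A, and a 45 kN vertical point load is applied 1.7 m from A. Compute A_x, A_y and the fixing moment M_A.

ΣF_x = 0: A_x = 0.
ΣF_y = 0: A_y − 30 − 45 = 0 → A_y = 75.00 kN.
ΣM about A: M_A − 30·0.7 − 45·1.7 = 0 → M_A = 97.50 kN·m.

A_x = 0, A_y = 75.00 kN, M_A = 97.50 kN·m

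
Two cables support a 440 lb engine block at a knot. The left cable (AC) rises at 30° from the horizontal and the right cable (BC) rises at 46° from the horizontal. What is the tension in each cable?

T_AC = 315.0 lb, T_BC = 392.7 lb

ΣF_x = 0: −T_AC·cos30° + T_BC·cos46° = 0 → T_BC = 1.24669·T_AC.
ΣF_y = 0: T_AC·sin30° + T_BC·sin46° = 440.
Substitute: T_AC·(0.5 + 1.24669·0.71934) = 440 → T_AC = 315.007 ≈ 315.0 lb.
Then T_BC = 1.24669 × 315.007 = 392.7 lb.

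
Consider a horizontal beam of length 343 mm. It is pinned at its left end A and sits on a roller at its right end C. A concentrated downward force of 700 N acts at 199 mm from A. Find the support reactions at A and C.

Taking moments about A: C_y·343 − 700·199 = 0 → C_y = 139300/343 = 406.122 ≈ 406.1 N.
ΣF_y = 0: A_y + 406.122 − 700 = 0 → A_y = 293.9 N.
ΣF_x = 0: no horizontal applied forces, so A_x = 0.

A_x = 0, A_y = 293.9 N, C_y = 406.1 N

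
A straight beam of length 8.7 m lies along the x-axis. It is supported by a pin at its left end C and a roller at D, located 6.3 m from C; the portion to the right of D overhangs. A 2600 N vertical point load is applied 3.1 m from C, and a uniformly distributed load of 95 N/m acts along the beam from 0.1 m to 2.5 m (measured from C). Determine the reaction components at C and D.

C_x = 0, C_y = 1502 N, D_y = 1326 N

Resultant of the distributed load: 95 × 2.4 = 228 N at 1.3 m from C.
Taking moments about C: D_y·6.3 − 2600·3.1 − (95·2.4)·1.3 = 0 → D_y = 8356.4/6.3 = 1326.41 ≈ 1326 N.
ΣF_y = 0: C_y + 1326.41 − 2600 − 95·2.4 = 0 → C_y = 1502 N.
ΣF_x = 0: no horizontal applied forces, so C_x = 0.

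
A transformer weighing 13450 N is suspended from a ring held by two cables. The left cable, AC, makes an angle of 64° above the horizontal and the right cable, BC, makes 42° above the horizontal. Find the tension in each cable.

T_AC = 10400 N, T_BC = 6134 N

ΣF_x = 0: −T_AC·cos64° + T_BC·cos42° = 0 → T_BC = 0.589887·T_AC.
ΣF_y = 0: T_AC·sin64° + T_BC·sin42° = 13450.
Substitute: T_AC·(0.898794 + 0.589887·0.669131) = 13450 → T_AC = 10398.1 ≈ 10400 N.
Then T_BC = 0.589887 × 10398.1 = 6134 N.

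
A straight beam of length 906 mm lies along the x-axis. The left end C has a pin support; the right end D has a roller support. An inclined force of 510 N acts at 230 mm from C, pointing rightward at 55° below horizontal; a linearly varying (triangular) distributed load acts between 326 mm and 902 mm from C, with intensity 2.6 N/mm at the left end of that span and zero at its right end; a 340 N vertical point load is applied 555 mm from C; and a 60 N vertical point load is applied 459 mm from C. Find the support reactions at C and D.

C_x = -292.5 N, C_y = 793.7 N, D_y = 772.9 N

Resultant of the triangular load: ½ × 2.6 × 576 = 748.8 N, acting at 518 mm from C (one-third of the span from the peak).
Taking moments about C: D_y·906 − 510·sin55°·230 − (½·2.6·576)·518 − 340·555 − 60·459 = 0 → D_y = 700205/906 = 772.853 ≈ 772.9 N.
ΣF_y = 0: C_y + 772.853 − 510·sin55° − ½·2.6·576 − 340 − 60 = 0 → C_y = 793.7 N.
ΣF_x = 0: C_x + 510·cos55° = 0 → C_x = -292.5 N.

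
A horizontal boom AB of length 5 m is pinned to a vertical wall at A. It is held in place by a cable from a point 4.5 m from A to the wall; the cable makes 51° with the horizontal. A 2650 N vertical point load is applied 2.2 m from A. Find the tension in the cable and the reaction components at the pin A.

T = 1667 N, A_x = 1049 N, A_y = 1354 N

ΣM about A: T·sin51°·4.5 − 2650·2.2 = 0 → T = 5830/(4.5·0.777146) = 1667.07 ≈ 1667 N.
ΣF_x = 0: A_x − T·cos51° = 0 → A_x = 1667.07 × 0.62932 = 1049 N.
ΣF_y = 0: A_y + T·sin51° − 2650 = 0 → A_y = 2650 − 1667.07 × 0.777146 = 1354 N.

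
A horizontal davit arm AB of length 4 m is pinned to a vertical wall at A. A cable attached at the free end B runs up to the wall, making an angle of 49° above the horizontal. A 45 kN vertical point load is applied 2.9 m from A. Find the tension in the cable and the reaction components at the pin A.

T = 43.23 kN, A_x = 28.36 kN, A_y = 12.38 kN

ΣM about A: T·sin49°·4 − 45·2.9 = 0 → T = 130.5/(4·0.75471) = 43.2285 ≈ 43.23 kN.
ΣF_x = 0: A_x − T·cos49° = 0 → A_x = 43.2285 × 0.656059 = 28.36 kN.
ΣF_y = 0: A_y + T·sin49° − 45 = 0 → A_y = 45 − 43.2285 × 0.75471 = 12.38 kN.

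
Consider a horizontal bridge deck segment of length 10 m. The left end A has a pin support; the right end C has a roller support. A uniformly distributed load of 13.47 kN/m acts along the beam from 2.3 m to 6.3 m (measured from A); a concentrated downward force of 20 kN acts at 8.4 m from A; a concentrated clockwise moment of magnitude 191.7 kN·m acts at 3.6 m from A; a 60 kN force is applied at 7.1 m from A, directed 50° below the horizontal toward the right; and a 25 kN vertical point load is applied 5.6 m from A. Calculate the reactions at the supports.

A_x = -38.57 kN, A_y = 39.07 kN, C_y = 105.8 kN

Resultant of the distributed load: 13.47 × 4 = 53.88 kN at 4.3 m from A.
ΣM about A: C_y·10 − (13.47·4)·4.3 − 20·8.4 − 191.7 − 60·sin50°·7.1 − 25·5.6 = 0 → C_y = 1057.72/10 = 105.772 ≈ 105.8 kN.
ΣF_y = 0: A_y + 105.772 − 13.47·4 − 20 − 60·sin50° − 25 = 0 → A_y = 39.07 kN.
ΣF_x = 0: A_x + 60·cos50° = 0 → A_x = -38.57 kN.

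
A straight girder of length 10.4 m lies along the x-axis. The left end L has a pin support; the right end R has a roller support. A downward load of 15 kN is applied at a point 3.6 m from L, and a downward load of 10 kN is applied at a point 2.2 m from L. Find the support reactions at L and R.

L_x = 0, L_y = 17.69 kN, R_y = 7.308 kN

Taking moments about L: R_y·10.4 − 15·3.6 − 10·2.2 = 0 → R_y = 76/10.4 = 7.30769 ≈ 7.308 kN.
ΣF_y = 0: L_y + 7.30769 − 15 − 10 = 0 → L_y = 17.69 kN.
ΣF_x = 0: no horizontal applied forces, so L_x = 0.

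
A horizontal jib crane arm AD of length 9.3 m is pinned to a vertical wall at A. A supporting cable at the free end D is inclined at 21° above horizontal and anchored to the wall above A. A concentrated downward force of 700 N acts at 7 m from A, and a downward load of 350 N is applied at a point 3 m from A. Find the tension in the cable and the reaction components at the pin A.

ΣM about A: T·sin21°·9.3 − 700·7 − 350·3 = 0 → T = 5950/(9.3·0.358368) = 1785.27 ≈ 1785 N.
ΣF_x = 0: A_x − T·cos21° = 0 → A_x = 1785.27 × 0.93358 = 1667 N.
ΣF_y = 0: A_y + T·sin21° − 700 − 350 = 0 → A_y = 1050 − 1785.27 × 0.358368 = 410.2 N.

T = 1785 N, A_x = 1667 N, A_y = 410.2 N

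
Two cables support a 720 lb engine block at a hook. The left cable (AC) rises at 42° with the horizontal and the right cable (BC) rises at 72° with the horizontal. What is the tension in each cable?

T_AC = 243.5 lb, T_BC = 585.7 lb

ΣF_x = 0: −T_AC·cos42° + T_BC·cos72° = 0 → T_BC = 2.40487·T_AC.
ΣF_y = 0: T_AC·sin42° + T_BC·sin72° = 720.
Substitute: T_AC·(0.669131 + 2.40487·0.951057) = 720 → T_AC = 243.548 ≈ 243.5 lb.
Then T_BC = 2.40487 × 243.548 = 585.7 lb.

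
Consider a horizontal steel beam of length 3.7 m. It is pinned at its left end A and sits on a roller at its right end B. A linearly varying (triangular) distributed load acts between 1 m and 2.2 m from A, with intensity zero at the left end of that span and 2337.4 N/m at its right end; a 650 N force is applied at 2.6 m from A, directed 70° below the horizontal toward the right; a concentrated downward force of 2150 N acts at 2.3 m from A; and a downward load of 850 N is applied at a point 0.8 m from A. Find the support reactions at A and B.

A_x = -222.3 N, A_y = 2381 N, B_y = 2632 N

Resultant of the triangular load: ½ × 2337.4 × 1.2 = 1402.44 N, acting at 1.8 m from A (one-third of the span from the peak).
Taking moments about A: B_y·3.7 − (½·2337.4·1.2)·1.8 − 650·sin70°·2.6 − 2150·2.3 − 850·0.8 = 0 → B_y = 9737.47/3.7 = 2631.75 ≈ 2632 N.
ΣF_y = 0: A_y + 2631.75 − ½·2337.4·1.2 − 650·sin70° − 2150 − 850 = 0 → A_y = 2381 N.
ΣF_x = 0: A_x + 650·cos70° = 0 → A_x = -222.3 N.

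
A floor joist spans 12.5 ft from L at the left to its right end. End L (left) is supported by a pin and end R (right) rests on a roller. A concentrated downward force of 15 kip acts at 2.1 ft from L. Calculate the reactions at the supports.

L_x = 0, L_y = 12.48 kip, R_y = 2.520 kip

Moments about L: R_y·12.5 − 15·2.1 = 0 → R_y = 31.5/12.5 = 2.520 kip.
ΣF_y = 0: L_y + 2.52 − 15 = 0 → L_y = 12.48 kip.
ΣF_x = 0: no horizontal applied forces, so L_x = 0.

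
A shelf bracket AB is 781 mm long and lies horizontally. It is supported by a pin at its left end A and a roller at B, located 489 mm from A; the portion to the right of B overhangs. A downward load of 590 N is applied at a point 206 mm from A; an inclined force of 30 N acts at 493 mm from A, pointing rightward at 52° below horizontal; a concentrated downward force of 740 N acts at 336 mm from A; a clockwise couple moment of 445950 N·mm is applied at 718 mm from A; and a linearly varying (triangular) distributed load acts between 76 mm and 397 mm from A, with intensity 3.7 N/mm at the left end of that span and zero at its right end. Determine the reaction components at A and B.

A_x = -18.47 N, A_y = 32.44 N, B_y = 1915 N

Resultant of the triangular load: ½ × 3.7 × 321 = 593.85 N, acting at 183 mm from A (one-third of the span from the peak).
ΣM about A: B_y·489 − 590·206 − 30·sin52°·493 − 740·336 − 445950 − (½·3.7·321)·183 = 0 → B_y = 936459/489 = 1915.05 ≈ 1915 N.
ΣF_y = 0: A_y + 1915.05 − 590 − 30·sin52° − 740 − ½·3.7·321 = 0 → A_y = 32.44 N.
ΣF_x = 0: A_x + 30·cos52° = 0 → A_x = -18.47 N.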